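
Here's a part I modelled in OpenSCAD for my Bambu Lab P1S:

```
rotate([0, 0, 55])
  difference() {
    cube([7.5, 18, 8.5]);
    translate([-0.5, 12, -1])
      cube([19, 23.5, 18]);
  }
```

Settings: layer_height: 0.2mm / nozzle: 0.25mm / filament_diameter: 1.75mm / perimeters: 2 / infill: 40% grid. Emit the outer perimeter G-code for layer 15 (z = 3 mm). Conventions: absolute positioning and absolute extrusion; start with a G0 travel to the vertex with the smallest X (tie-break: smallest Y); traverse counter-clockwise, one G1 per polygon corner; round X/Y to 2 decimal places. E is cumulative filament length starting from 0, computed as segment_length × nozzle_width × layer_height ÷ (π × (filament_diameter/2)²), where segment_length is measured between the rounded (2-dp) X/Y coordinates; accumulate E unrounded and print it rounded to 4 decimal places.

At z = 3 mm: the cube (footprint 7.5×18) is included at this height; the 19×23.5 cube at (-0.5, 12) contributes its full rectangle; Taking the first minus the rest: starting from the 7.5×18 cube, the 19×23.5 cube at (-0.5, 12) partially overlaps it — only the 45.00 mm² overlap (of its 446.50 mm²) is removed, clipping the outline — 1 connected region; (rotated 55° about Z; rotation is an isometry so areas/perimeters/island counts are preserved). The outline is a single polygon with 4 vertices. Extrusion per mm of travel: 0.25 × 0.2 / (π × 0.875²) = 0.020788. Accumulating E over each segment gives final E = 0.8108.

G0 X-9.83 Y6.88 Z3.00
G1 X0.00 Y0.00 E0.2494
G1 X4.30 Y6.14 E0.4052
G1 X-5.53 Y13.03 E0.6548
G1 X-9.83 Y6.88 E0.8108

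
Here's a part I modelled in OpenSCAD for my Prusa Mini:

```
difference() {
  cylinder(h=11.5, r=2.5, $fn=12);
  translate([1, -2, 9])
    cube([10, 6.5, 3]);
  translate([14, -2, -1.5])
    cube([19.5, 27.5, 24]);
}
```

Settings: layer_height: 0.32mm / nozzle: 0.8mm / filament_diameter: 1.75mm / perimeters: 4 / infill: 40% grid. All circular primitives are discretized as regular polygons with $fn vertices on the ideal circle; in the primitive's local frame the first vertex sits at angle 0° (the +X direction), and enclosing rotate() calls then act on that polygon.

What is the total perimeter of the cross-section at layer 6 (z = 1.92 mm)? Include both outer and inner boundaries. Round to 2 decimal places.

At z = 1.92 mm: the cylinder: section is a regular 12-gon, circumradius r=2.5 (perimeter = 2·12·2.500·sin(180°/12) = 15.53 mm); the cube at (1, -2) is not intersected at this z (z outside [9, 12]); the 19.5×27.5 cube at (14, -2) contributes its full rectangle (perimeter 94.00 mm); After the difference (first − rest): starting from the r=2.5 cylinder, the 19.5×27.5 cube at (14, -2) misses the remaining region (no effect) — boundary = 15.53 mm. Overall, the cross-section is a single solid region. Total boundary length (outer) = 15.53 mm.

15.53 mm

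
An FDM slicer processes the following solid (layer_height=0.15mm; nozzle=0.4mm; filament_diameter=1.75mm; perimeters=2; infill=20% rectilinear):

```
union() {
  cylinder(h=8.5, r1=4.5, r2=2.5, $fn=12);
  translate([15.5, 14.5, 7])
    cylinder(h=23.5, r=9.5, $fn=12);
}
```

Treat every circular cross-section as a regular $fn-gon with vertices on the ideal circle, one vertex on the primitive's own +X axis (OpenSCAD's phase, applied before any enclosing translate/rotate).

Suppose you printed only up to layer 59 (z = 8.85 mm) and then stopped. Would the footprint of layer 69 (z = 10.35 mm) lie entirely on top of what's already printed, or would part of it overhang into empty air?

Compare the two slices. At z = 8.85: the cone is absent (z outside [0, 8.5]); the r=9.5 cylinder at (15.5, 14.5) contributes a regular 12-gon of circumradius 9.5 (area = (12/2)·9.500²·sin(360°/12) = 270.75 mm²); Taking the union: only the r=9.5 cylinder at (15.5, 14.5) is present, so the union is just that shape — area = 270.75 mm². At z = 10.35: the cone is absent (z outside [0, 8.5]); the r=9.5 cylinder at (15.5, 14.5) gives a regular 12-gon of circumradius 9.5 (constant along its height) (area = (12/2)·9.500²·sin(360°/12) = 270.75 mm²); Merging all regions: only the r=9.5 cylinder at (15.5, 14.5) is present, so the union is just that shape — area = 270.75 mm². Checking containment: the cross-section at z = 10.35 is a subset of the cross-section at z = 8.85.

entirely on top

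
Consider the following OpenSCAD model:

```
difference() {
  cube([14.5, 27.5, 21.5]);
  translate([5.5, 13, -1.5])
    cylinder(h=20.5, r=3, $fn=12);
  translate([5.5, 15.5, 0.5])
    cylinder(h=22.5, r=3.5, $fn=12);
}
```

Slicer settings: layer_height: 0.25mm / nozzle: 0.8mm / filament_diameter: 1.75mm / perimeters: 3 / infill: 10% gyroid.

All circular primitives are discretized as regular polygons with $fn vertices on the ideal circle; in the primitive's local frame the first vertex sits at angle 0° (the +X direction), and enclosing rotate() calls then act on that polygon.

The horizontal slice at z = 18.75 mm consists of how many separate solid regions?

1

At z = 18.75 mm: the 14.5×27.5 cube contributes its full rectangle; the cylinder at (5.5, 13): section is a regular 12-gon, circumradius r=3; the r=3.5 cylinder at (5.5, 15.5) contributes a regular 12-gon of circumradius 3.5; Subtracting the remaining from the first: starting from the 14.5×27.5 cube, the r=3 cylinder at (5.5, 13) lies wholly inside it (removes its full 27.00 mm² and its 18.63 mm outline becomes a hole wall); the r=3.5 cylinder at (5.5, 15.5) partially overlaps it — only the 20.70 mm² overlap (of its 36.75 mm²) is removed, clipping the outline — 1 connected region with 1 hole. The result has 1 disconnected region.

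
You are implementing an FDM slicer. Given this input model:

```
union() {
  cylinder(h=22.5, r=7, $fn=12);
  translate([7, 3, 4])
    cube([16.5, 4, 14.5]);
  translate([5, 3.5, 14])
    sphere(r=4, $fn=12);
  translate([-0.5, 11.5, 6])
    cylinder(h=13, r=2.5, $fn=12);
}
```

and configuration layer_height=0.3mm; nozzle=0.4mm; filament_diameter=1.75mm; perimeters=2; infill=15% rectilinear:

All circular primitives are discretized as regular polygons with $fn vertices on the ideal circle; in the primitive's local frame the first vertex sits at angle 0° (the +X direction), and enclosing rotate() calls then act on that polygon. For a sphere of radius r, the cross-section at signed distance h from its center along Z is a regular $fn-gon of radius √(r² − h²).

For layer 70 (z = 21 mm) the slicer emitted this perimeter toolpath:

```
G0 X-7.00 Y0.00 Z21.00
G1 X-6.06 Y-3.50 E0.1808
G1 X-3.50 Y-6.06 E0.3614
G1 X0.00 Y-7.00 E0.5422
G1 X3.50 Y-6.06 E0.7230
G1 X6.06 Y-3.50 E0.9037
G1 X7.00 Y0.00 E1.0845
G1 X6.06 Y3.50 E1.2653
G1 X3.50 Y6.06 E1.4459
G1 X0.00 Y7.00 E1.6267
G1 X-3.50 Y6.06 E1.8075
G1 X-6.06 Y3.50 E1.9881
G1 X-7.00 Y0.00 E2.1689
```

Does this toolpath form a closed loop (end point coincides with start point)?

yes

Start point (G0): (-7.00, 0.00). End point (last G1): the path returns to the start — closed.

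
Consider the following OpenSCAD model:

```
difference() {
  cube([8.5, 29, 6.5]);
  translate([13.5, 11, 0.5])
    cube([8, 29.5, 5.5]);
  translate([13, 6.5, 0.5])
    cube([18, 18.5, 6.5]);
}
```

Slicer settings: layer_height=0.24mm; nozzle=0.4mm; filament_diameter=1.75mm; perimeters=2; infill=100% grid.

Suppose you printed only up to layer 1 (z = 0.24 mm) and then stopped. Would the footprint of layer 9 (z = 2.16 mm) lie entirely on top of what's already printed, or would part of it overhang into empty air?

entirely on top

Compare the two slices. At z = 0.24: the cube (footprint 8.5×29) is included at this height (area 246.50 mm²); the cube at (13.5, 11) is not intersected at this z (z outside [0.5, 6]); the cube at (13, 6.5) is absent (z outside [0.5, 7]); Subtracting the remaining from the first: none of the subtracted shapes is present at this height, so the 8.5×29 cube is unchanged — area = 246.50 mm². At z = 2.16: the 8.5×29 cube contributes its full rectangle (area 246.50 mm²); the cube at (13.5, 11) is present — its section is the full 8×29.5 rectangle (area 236.00 mm²); the cube at (13, 6.5) (footprint 18×18.5) is included at this height (area 333.00 mm²); Subtracting the remaining from the first: starting from the 8.5×29 cube (246.50 mm²), the 8×29.5 cube at (13.5, 11) misses the remaining region (no effect); the 18×18.5 cube at (13, 6.5) misses the remaining region (no effect) — area = 246.50 mm². Checking containment: the cross-section at z = 2.16 is a subset of the cross-section at z = 0.24.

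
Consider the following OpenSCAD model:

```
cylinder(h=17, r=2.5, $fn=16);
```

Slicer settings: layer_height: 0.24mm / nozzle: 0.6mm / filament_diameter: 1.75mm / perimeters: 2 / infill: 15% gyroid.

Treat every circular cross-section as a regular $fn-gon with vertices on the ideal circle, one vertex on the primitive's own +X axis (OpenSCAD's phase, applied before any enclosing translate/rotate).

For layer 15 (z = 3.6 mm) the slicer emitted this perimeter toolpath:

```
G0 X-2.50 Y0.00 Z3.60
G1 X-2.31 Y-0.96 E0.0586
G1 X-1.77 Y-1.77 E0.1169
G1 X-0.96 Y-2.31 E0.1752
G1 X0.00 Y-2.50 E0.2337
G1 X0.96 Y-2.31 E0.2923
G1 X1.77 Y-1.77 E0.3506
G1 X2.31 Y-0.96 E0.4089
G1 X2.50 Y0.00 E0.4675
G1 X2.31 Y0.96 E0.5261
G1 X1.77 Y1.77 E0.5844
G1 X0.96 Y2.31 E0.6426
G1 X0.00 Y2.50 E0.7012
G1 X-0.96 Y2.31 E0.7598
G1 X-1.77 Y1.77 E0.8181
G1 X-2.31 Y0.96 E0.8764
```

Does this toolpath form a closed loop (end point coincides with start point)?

no

Start point (G0): (-2.50, 0.00). End point (last G1): the path does not return to the start — open.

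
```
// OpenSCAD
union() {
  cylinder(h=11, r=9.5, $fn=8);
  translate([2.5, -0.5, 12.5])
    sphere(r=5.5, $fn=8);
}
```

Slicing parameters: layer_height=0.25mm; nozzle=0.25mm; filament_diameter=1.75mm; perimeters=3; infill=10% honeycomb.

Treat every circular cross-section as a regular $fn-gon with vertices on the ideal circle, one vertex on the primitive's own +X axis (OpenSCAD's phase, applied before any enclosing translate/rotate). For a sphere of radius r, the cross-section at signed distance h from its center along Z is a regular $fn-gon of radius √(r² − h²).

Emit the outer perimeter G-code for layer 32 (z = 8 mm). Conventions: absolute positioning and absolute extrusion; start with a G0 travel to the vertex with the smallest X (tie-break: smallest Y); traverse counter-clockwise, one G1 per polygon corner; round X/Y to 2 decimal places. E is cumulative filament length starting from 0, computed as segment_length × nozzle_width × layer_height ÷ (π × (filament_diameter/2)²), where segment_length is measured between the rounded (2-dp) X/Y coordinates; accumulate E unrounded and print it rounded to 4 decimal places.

At z = 8 mm: the r=9.5 cylinder contributes a regular 8-gon of circumradius 9.5; the sphere at (2.5, -0.5): section is a regular 8-gon, circumradius = √(r²−h²) = √(5.5²−4.5²) = 3.162; Merging all regions: the r=5.5 sphere at (2.5, -0.5) lies entirely inside the r=9.5 cylinder, so the union is just the r=9.5 cylinder — 1 connected region. The outline is a single polygon with 8 vertices. Extrusion per mm of travel: 0.25 × 0.25 / (π × 0.875²) = 0.025984. Accumulating E over each segment gives final E = 1.5117.

G0 X-9.50 Y0.00 Z8.00
G1 X-6.72 Y-6.72 E0.1890
G1 X0.00 Y-9.50 E0.3779
G1 X6.72 Y-6.72 E0.5669
G1 X9.50 Y0.00 E0.7559
G1 X6.72 Y6.72 E0.9448
G1 X0.00 Y9.50 E1.1338
G1 X-6.72 Y6.72 E1.3228
G1 X-9.50 Y0.00 E1.5117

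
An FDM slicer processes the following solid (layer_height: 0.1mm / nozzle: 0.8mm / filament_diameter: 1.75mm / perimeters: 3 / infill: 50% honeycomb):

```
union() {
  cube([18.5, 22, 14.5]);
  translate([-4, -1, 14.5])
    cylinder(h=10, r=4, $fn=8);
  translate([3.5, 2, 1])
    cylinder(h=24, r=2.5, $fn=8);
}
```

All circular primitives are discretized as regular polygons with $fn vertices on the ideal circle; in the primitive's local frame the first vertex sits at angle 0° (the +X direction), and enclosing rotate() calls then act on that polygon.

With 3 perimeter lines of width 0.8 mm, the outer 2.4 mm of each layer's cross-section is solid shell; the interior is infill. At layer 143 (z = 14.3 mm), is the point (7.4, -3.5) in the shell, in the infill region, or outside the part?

At z = 14.3 mm: the 18.5×22 cube contributes its full rectangle; the cylinder at (-4, -1) is not intersected at this z (z outside [14.5, 24.5]); the r=2.5 cylinder at (3.5, 2) gives a regular 8-gon of circumradius 2.5 (constant along its height); Merging all regions: the regions partially overlap (shared area 17.07 mm²), so overlapping operands fuse into one piece — 1 connected region. Overall, the cross-section is a single solid region. The nearest boundary edge runs (18.50, 0.00)→(4.71, 0.00); distance from the point to it = 3.50 mm. The point is not inside any of the regions above, so it lies outside the cross-section (3.50 mm from the nearest boundary).

outside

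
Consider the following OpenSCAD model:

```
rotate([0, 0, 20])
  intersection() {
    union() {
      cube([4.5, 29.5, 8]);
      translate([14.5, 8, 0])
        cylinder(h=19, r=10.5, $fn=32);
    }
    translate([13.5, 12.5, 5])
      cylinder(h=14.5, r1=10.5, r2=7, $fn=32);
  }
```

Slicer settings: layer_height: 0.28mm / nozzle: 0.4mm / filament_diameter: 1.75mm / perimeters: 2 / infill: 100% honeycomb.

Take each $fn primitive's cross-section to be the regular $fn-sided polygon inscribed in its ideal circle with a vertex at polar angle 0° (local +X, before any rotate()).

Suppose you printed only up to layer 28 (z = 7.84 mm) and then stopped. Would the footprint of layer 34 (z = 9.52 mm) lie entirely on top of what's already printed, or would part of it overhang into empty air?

entirely on top

Compare the two slices. At z = 7.84: the cube is present — its section is the full 4.5×29.5 rectangle (area 132.75 mm²); the r=10.5 cylinder at (14.5, 8) contributes a regular 32-gon of circumradius 10.5 (area = (32/2)·10.500²·sin(360°/32) = 344.14 mm²); Combining (union): the regions partially overlap — summed areas 476.89 mm² minus the doubly-counted overlap 1.93 mm² gives 474.96 mm² — area = 474.96 mm²; the cone at (13.5, 12.5): at t=0.196 of its height the radius interpolates to r₁+(r₂−r₁)t = 9.814, giving a regular 32-gon of that circumradius (area = (32/2)·9.814²·sin(360°/32) = 300.67 mm²); Taking the intersection: the cone at (13.5, 12.5) partially overlaps the result so far; clipping to the common part keeps 232.40 mm² — area = 232.40 mm²; (whole slice rotated 20° about Z — lengths, areas and connectivity unchanged). At z = 9.52: the cube is absent (z outside [0, 8]); the r=10.5 cylinder at (14.5, 8) gives a regular 32-gon of circumradius 10.5 (constant along its height) (area = (32/2)·10.500²·sin(360°/32) = 344.14 mm²); Combining (union): only the r=10.5 cylinder at (14.5, 8) is present, so the union is just that shape — area = 344.14 mm²; the cone at (13.5, 12.5) contributes a regular 32-gon of circumradius 9.409 (interpolated between r1=10.5 and r2=7 at t=0.312) (area = (32/2)·9.409²·sin(360°/32) = 276.34 mm²); Keeping only the common overlap: the cone at (13.5, 12.5) partially overlaps that combined region; clipping to the common part keeps 216.95 mm² — area = 216.95 mm²; (rotated 20° about Z; rotation is an isometry so areas/perimeters/island counts are preserved). Checking containment: the cross-section at z = 9.52 is a subset of the cross-section at z = 7.84.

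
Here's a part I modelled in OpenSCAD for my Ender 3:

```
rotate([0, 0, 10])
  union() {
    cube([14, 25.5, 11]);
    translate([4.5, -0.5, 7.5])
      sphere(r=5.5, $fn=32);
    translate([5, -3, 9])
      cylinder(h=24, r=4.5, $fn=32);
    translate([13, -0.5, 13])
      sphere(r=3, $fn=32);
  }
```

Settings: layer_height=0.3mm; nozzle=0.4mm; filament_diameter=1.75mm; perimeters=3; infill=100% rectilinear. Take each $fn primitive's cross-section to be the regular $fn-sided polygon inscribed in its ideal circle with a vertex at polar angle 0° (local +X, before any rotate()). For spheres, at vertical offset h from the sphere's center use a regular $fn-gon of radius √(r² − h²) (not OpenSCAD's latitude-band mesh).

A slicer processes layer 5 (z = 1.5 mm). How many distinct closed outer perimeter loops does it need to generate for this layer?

1

At z = 1.5 mm: the 14×25.5 cube contributes its full rectangle; the sphere at (4.5, -0.5) is not intersected at this z (|z−center|=6.000 > r=5.5); the cylinder at (5, -3) is absent (z outside [9, 33]); the sphere at (13, -0.5) is not intersected at this z (|z−center|=11.500 > r=3); Merging all regions: only the 14×25.5 cube is present, so the union is just that shape — 1 connected region; (whole slice rotated 10° about Z — lengths, areas and connectivity unchanged). The result has 1 disconnected region.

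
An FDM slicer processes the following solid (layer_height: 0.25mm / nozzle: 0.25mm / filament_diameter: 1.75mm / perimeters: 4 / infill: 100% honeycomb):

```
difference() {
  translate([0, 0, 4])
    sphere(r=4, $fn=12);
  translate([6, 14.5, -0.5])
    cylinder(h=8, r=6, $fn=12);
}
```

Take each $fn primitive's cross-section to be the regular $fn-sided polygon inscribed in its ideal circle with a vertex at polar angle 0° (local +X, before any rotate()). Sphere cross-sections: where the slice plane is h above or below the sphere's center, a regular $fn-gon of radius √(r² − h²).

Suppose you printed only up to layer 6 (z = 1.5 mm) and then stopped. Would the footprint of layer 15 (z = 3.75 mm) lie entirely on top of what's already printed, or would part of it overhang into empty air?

Compare the two slices. At z = 1.5: the r=4 sphere slices to a regular 12-gon of circumradius 3.122 (√(r²−h²) with h=2.5 from center) (area = (12/2)·3.122²·sin(360°/12) = 29.25 mm²); the cylinder at (6, 14.5): section is a regular 12-gon, circumradius r=6 (area = (12/2)·6.000²·sin(360°/12) = 108.00 mm²); Taking the first minus the rest: starting from the r=4 sphere (29.25 mm²), the r=6 cylinder at (6, 14.5) misses the remaining region (no effect) — area = 29.25 mm². At z = 3.75: the sphere: section is a regular 12-gon, circumradius = √(r²−h²) = √(4²−0.25²) = 3.992 (area = (12/2)·3.992²·sin(360°/12) = 47.81 mm²); the r=6 cylinder at (6, 14.5) gives a regular 12-gon of circumradius 6 (constant along its height) (area = (12/2)·6.000²·sin(360°/12) = 108.00 mm²); Taking the first minus the rest: starting from the r=4 sphere (47.81 mm²), the r=6 cylinder at (6, 14.5) misses the remaining region (no effect) — area = 47.81 mm². Checking containment: at z = 3.75 the cross-section extends beyond the z = 1.5 cross-section by about 18.56 mm².

part overhangs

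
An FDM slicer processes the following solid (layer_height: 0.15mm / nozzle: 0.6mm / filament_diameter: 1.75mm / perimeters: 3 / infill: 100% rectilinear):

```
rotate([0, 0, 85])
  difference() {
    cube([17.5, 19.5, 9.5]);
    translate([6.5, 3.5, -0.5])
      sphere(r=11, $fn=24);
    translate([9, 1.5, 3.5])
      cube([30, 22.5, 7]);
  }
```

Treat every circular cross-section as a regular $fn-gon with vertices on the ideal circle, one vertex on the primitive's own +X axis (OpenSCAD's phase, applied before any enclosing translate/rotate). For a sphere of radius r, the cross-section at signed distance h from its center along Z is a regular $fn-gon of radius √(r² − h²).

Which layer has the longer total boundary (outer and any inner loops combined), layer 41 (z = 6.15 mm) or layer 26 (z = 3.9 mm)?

layer 41 (z = 6.15 mm)

Layer 41 (z = 6.15): the cube (footprint 17.5×19.5) is included at this height (perimeter 74.00 mm); the r=11 sphere at (6.5, 3.5) slices to a regular 24-gon of circumradius 8.762 (√(r²−h²) with h=6.65 from center) (perimeter = 2·24·8.762·sin(180°/24) = 54.90 mm); the cube at (9, 1.5) (footprint 30×22.5) is included at this height (perimeter 105.00 mm); After the difference (first − rest): starting from the 17.5×19.5 cube, the r=11 sphere at (6.5, 3.5) partially overlaps it — only the 162.84 mm² overlap (of its 238.46 mm²) is removed, clipping the outline; the 30×22.5 cube at (9, 1.5) partially overlaps it — only the 102.61 mm² overlap (of its 675.00 mm²) is removed, clipping the outline — boundary = 45.38 mm; (rotated 85° about Z; rotation is an isometry so areas/perimeters/island counts are preserved). So its perimeter = 45.38 mm. Layer 26 (z = 3.9): the 17.5×19.5 cube contributes its full rectangle (perimeter 74.00 mm); the sphere at (6.5, 3.5): section is a regular 24-gon, circumradius = √(r²−h²) = √(11²−4.4²) = 10.082 (perimeter = 2·24·10.082·sin(180°/24) = 63.16 mm); the cube at (9, 1.5) (footprint 30×22.5) is included at this height (perimeter 105.00 mm); After the difference (first − rest): starting from the 17.5×19.5 cube, the r=11 sphere at (6.5, 3.5) partially overlaps it — only the 196.27 mm² overlap (of its 315.68 mm²) is removed, clipping the outline; the 30×22.5 cube at (9, 1.5) partially overlaps it — only the 83.97 mm² overlap (of its 675.00 mm²) is removed, clipping the outline — boundary = 39.15 mm; (whole slice rotated 85° about Z — lengths, areas and connectivity unchanged). So its perimeter = 39.15 mm. Layer 41 is larger (45.38 vs 39.15 mm).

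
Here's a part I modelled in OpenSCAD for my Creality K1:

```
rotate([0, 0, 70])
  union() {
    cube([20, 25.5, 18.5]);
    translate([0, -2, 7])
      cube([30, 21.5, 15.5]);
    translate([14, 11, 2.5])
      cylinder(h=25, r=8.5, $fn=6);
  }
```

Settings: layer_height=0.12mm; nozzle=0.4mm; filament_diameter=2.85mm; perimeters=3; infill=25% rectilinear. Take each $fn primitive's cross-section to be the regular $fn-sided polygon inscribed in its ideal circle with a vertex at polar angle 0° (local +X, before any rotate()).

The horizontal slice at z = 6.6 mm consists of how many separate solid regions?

At z = 6.6 mm: the cube is present — its section is the full 20×25.5 rectangle; the cube at (0, -2) does not reach this height (z outside [7, 22.5]); the r=8.5 cylinder at (14, 11) gives a regular 6-gon of circumradius 8.5 (constant along its height); Combining (union): the regions partially overlap (shared area 176.89 mm²), so overlapping operands fuse into one piece — 1 connected region; (rotated 70° about Z; rotation is an isometry so areas/perimeters/island counts are preserved). The result has 1 disconnected region.

1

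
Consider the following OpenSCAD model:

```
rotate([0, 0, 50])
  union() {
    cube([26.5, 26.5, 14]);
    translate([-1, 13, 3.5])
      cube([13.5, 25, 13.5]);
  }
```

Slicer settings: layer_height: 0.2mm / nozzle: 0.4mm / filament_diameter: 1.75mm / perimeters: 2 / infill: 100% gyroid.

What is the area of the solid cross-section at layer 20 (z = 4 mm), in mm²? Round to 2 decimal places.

871.00 mm²

At z = 4 mm: the cube is present — its section is the full 26.5×26.5 rectangle (area 702.25 mm²); the cube at (-1, 13) (footprint 13.5×25) is included at this height (area 337.50 mm²); Merging all regions: the regions partially overlap — summed areas 1039.75 mm² minus the doubly-counted overlap 168.75 mm² gives 871.00 mm² — area = 871.00 mm²; (rotated 50° about Z; rotation is an isometry so areas/perimeters/island counts are preserved). Overall, the cross-section is a single solid region. Net area = 871.00 mm².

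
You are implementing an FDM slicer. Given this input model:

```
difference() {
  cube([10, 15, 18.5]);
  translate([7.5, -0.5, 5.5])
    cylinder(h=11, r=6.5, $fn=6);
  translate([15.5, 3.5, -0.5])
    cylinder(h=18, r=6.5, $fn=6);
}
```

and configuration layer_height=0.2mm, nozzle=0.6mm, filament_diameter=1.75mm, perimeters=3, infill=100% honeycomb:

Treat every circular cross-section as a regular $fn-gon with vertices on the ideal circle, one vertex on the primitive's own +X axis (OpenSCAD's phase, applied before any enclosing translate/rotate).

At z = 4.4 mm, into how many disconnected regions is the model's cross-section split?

At z = 4.4 mm: the 10×15 cube contributes its full rectangle; the cylinder at (7.5, -0.5) does not reach this height (z outside [5.5, 16.5]); the cylinder at (15.5, 3.5): section is a regular 6-gon, circumradius r=6.5; Subtracting the remaining from the first: starting from the 10×15 cube, the r=6.5 cylinder at (15.5, 3.5) partially overlaps it — only the 1.73 mm² overlap (of its 109.77 mm²) is removed, clipping the outline — 1 connected region. The result has 1 disconnected region.

1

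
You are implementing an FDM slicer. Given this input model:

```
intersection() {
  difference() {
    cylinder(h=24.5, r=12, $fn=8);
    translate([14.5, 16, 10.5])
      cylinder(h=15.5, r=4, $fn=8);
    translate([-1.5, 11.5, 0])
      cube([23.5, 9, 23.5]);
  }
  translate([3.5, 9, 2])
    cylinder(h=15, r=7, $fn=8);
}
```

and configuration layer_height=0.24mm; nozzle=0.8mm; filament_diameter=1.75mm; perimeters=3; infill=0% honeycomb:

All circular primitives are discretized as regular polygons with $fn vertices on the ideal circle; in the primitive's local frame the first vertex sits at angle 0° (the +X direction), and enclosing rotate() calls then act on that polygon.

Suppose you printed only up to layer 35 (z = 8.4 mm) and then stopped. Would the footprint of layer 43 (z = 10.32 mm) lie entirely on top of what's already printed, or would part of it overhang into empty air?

entirely on top

Compare the two slices. At z = 8.4: the cylinder: section is a regular 8-gon, circumradius r=12 (area = (8/2)·12.000²·sin(360°/8) = 407.29 mm²); the cylinder at (14.5, 16) does not reach this height (z outside [10.5, 26]); the 23.5×9 cube at (-1.5, 11.5) contributes its full rectangle (area 211.50 mm²); Subtracting the remaining from the first: starting from the r=12 cylinder (407.29 mm²), the 23.5×9 cube at (-1.5, 11.5) partially overlaps it — only the 0.60 mm² overlap (of its 211.50 mm²) is removed, clipping the outline — area = 406.69 mm²; the r=7 cylinder at (3.5, 9) gives a regular 8-gon of circumradius 7 (constant along its height) (area = (8/2)·7.000²·sin(360°/8) = 138.59 mm²); Keeping only the common overlap: the r=7 cylinder at (3.5, 9) partially overlaps that combined region; clipping to the common part keeps 83.66 mm² — area = 83.66 mm². At z = 10.32: the r=12 cylinder contributes a regular 8-gon of circumradius 12 (area = (8/2)·12.000²·sin(360°/8) = 407.29 mm²); the cylinder at (14.5, 16) is not intersected at this z (z outside [10.5, 26]); the 23.5×9 cube at (-1.5, 11.5) contributes its full rectangle (area 211.50 mm²); Subtracting the remaining from the first: starting from the r=12 cylinder (407.29 mm²), the 23.5×9 cube at (-1.5, 11.5) partially overlaps it — only the 0.60 mm² overlap (of its 211.50 mm²) is removed, clipping the outline — area = 406.69 mm²; the r=7 cylinder at (3.5, 9) gives a regular 8-gon of circumradius 7 (constant along its height) (area = (8/2)·7.000²·sin(360°/8) = 138.59 mm²); After intersecting: the r=7 cylinder at (3.5, 9) partially overlaps that combined region; clipping to the common part keeps 83.66 mm² — area = 83.66 mm². Checking containment: the cross-section at z = 10.32 is a subset of the cross-section at z = 8.4.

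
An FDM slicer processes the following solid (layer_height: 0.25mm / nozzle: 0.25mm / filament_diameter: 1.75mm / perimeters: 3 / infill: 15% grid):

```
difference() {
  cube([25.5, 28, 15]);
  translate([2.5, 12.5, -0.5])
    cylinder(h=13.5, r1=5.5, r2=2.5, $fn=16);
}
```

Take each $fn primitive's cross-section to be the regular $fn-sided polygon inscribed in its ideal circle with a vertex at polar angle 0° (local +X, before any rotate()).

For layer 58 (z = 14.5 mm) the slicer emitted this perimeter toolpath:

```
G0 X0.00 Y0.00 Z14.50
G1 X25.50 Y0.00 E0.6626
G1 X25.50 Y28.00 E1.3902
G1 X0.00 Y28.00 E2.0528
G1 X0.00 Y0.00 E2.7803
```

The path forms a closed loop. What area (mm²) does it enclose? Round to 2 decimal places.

Apply the shoelace formula to the sequence of (X, Y) vertices; enclosed area = 714.00 mm².

714.00 mm²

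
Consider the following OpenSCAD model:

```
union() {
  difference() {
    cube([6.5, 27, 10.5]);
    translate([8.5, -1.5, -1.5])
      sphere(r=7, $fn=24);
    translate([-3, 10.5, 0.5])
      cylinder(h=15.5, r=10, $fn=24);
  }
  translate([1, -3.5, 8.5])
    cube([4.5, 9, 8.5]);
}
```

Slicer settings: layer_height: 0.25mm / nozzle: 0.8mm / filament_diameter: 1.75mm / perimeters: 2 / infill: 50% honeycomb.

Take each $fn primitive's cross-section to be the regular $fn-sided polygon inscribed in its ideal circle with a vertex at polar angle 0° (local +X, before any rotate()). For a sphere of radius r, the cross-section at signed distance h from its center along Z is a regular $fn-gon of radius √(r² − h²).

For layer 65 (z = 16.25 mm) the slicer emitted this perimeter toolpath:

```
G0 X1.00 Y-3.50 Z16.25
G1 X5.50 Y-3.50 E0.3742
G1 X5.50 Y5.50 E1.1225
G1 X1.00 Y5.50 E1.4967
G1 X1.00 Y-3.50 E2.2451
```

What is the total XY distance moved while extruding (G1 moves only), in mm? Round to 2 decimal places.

27.00 mm

Sum the Euclidean lengths of each G1 segment: total = 27.00 mm.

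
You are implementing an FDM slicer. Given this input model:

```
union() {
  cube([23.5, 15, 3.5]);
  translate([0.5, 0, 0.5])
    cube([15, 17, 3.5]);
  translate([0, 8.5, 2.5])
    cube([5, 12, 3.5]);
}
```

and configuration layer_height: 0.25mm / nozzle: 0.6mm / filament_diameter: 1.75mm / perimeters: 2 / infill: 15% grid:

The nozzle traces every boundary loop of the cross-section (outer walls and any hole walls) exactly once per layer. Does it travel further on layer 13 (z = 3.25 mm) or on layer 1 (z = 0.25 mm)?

Layer 13 (z = 3.25): the cube is present — its section is the full 23.5×15 rectangle (perimeter 77.00 mm); the cube at (0.5, 0) (footprint 15×17) is included at this height (perimeter 64.00 mm); the cube at (0, 8.5) (footprint 5×12) is included at this height (perimeter 34.00 mm); Combining (union): the regions partially overlap (shared area 266.50 mm²), so the edge portions inside another operand are dropped and the merged outline is re-measured after clipping — boundary = 88.00 mm. So its perimeter = 88.00 mm. Layer 1 (z = 0.25): the cube is present — its section is the full 23.5×15 rectangle (perimeter 77.00 mm); the cube at (0.5, 0) does not reach this height (z outside [0.5, 4]); the cube at (0, 8.5) is absent (z outside [2.5, 6]); Combining (union): only the 23.5×15 cube is present, so the union is just that shape — boundary = 77.00 mm. So its perimeter = 77.00 mm. Layer 13 is larger (88.00 vs 77.00 mm).

layer 13 (z = 3.25 mm)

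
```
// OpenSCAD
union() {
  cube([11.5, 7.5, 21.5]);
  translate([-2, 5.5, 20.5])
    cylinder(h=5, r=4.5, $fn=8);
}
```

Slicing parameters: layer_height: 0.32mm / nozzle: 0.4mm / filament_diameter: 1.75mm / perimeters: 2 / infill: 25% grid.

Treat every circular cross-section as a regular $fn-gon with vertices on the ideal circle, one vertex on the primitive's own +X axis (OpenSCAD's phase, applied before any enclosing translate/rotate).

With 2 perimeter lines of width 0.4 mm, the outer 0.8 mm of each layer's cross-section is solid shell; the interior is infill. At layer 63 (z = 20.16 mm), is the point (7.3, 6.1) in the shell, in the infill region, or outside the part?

infill

At z = 20.16 mm: the 11.5×7.5 cube contributes its full rectangle; the cylinder at (-2, 5.5) is not intersected at this z (z outside [20.5, 25.5]); Combining (union): only the 11.5×7.5 cube is present, so the union is just that shape — 1 connected region. Overall, the cross-section is a single solid region. The nearest boundary edge runs (11.50, 7.50)→(0.00, 7.50); distance from the point to it = 1.40 mm. The point is inside the cross-section and 1.40 mm from the nearest boundary — more than the 0.8 mm shell width (2 × 0.4), so it's in the infill interior.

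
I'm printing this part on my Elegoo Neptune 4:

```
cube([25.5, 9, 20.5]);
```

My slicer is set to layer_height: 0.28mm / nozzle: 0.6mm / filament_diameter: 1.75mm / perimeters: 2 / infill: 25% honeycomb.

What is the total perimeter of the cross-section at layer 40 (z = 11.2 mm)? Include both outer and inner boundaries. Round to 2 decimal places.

69.00 mm

At z = 11.2 mm: the 25.5×9 cube contributes its full rectangle (perimeter 69.00 mm). Overall, the cross-section is a single solid region. Total boundary length (outer) = 69.00 mm.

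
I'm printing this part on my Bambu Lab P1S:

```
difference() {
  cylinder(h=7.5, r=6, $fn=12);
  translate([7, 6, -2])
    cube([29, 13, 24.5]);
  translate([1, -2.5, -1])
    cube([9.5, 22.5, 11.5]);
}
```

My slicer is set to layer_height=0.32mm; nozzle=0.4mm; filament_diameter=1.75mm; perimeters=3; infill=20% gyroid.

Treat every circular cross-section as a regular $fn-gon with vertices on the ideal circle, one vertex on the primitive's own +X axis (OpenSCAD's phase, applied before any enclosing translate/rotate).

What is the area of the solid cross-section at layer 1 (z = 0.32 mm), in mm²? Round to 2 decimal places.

At z = 0.32 mm: the cylinder: section is a regular 12-gon, circumradius r=6 (area = (12/2)·6.000²·sin(360°/12) = 108.00 mm²); the 29×13 cube at (7, 6) contributes its full rectangle (area 377.00 mm²); the cube at (1, -2.5) (footprint 9.5×22.5) is included at this height (area 213.75 mm²); Subtracting the remaining from the first: starting from the r=6 cylinder (108.00 mm²), the 29×13 cube at (7, 6) misses the remaining region (no effect); the 9.5×22.5 cube at (1, -2.5) partially overlaps it — only the 32.80 mm² overlap (of its 213.75 mm²) is removed, clipping the outline — area = 75.20 mm². Overall, the cross-section is a single solid region. Net area = 75.20 mm².

75.20 mm²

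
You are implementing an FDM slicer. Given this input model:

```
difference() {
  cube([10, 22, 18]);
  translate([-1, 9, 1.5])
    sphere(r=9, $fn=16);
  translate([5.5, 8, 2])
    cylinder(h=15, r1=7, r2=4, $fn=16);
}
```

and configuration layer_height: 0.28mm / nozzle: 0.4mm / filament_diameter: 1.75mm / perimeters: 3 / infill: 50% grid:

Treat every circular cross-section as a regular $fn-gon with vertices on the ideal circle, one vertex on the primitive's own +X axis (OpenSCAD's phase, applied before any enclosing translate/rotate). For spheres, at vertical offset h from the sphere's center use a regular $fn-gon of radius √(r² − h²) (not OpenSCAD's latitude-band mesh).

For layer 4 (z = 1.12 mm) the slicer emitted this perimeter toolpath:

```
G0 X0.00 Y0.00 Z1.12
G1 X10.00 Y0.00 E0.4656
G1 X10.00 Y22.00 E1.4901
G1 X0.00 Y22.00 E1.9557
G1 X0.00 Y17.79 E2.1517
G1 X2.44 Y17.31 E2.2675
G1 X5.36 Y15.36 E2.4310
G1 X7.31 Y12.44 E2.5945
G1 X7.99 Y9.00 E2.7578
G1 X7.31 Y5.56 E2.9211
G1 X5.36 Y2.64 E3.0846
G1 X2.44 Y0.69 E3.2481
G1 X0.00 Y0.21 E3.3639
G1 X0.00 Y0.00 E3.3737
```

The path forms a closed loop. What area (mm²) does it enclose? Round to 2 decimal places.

Apply the shoelace formula to the sequence of (X, Y) vertices; enclosed area = 113.99 mm².

113.99 mm²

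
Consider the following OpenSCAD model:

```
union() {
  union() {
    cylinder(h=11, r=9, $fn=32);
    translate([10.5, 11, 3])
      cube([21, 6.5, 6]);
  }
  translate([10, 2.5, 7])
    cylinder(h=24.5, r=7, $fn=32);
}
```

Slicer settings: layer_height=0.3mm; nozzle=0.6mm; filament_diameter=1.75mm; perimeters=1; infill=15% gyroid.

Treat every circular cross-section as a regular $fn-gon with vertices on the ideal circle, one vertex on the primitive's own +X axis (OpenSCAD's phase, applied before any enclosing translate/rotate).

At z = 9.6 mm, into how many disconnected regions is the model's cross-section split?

1

At z = 9.6 mm: the r=9 cylinder gives a regular 32-gon of circumradius 9 (constant along its height); the cube at (10.5, 11) is absent (z outside [3, 9]); Combining (union): only the r=9 cylinder is present, so the union is just that shape — 1 connected region; the cylinder at (10, 2.5): section is a regular 32-gon, circumradius r=7; Combining (union): the regions partially overlap (shared area 47.05 mm²), so overlapping operands fuse into one piece — 1 connected region. The result has 1 disconnected region.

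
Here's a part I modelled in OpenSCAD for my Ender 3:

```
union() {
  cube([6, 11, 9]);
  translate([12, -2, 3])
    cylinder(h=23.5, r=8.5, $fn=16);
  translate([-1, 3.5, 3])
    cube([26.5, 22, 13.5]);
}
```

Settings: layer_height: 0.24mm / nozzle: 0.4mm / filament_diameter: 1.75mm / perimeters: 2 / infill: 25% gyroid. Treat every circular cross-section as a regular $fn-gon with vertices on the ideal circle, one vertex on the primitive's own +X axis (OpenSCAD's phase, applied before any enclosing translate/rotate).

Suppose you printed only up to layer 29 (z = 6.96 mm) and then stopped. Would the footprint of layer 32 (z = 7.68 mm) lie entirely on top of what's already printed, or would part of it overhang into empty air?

entirely on top

Compare the two slices. At z = 6.96: the 6×11 cube contributes its full rectangle (area 66.00 mm²); the cylinder at (12, -2): section is a regular 16-gon, circumradius r=8.5 (area = (16/2)·8.500²·sin(360°/16) = 221.19 mm²); the 26.5×22 cube at (-1, 3.5) contributes its full rectangle (area 583.00 mm²); Merging all regions: the regions partially overlap — summed areas 870.19 mm² minus the doubly-counted overlap 75.44 mm² gives 794.75 mm² — area = 794.75 mm². At z = 7.68: the cube is present — its section is the full 6×11 rectangle (area 66.00 mm²); the r=8.5 cylinder at (12, -2) contributes a regular 16-gon of circumradius 8.5 (area = (16/2)·8.500²·sin(360°/16) = 221.19 mm²); the cube at (-1, 3.5) is present — its section is the full 26.5×22 rectangle (area 583.00 mm²); Merging all regions: the regions partially overlap — summed areas 870.19 mm² minus the doubly-counted overlap 75.44 mm² gives 794.75 mm² — area = 794.75 mm². Checking containment: the cross-section at z = 7.68 is a subset of the cross-section at z = 6.96.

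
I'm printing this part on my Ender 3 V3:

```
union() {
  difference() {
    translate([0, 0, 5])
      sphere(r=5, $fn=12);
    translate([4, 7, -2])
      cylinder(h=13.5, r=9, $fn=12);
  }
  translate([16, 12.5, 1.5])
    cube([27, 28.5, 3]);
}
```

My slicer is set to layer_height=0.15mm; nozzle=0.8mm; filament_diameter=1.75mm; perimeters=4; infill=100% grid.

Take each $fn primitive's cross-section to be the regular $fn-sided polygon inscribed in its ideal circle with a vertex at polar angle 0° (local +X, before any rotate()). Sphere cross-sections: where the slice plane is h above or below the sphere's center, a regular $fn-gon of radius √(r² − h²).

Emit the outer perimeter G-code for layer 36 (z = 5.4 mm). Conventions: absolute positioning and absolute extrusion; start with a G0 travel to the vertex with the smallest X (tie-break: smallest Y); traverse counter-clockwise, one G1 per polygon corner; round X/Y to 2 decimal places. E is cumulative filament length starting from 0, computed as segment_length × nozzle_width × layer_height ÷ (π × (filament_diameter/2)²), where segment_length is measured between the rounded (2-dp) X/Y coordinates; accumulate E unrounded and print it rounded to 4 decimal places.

G0 X-4.98 Y0.00 Z5.40
G1 X-4.32 Y-2.49 E0.1285
G1 X-2.49 Y-4.32 E0.2576
G1 X0.00 Y-4.98 E0.3861
G1 X2.49 Y-4.32 E0.5147
G1 X4.32 Y-2.49 E0.6438
G1 X4.48 Y-1.87 E0.6757
G1 X4.00 Y-2.00 E0.7005
G1 X-0.50 Y-0.79 E0.9330
G1 X-3.79 Y2.50 E1.1651
G1 X-3.90 Y2.91 E1.1863
G1 X-4.32 Y2.49 E1.2160
G1 X-4.98 Y0.00 E1.3445

At z = 5.4 mm: the sphere: section is a regular 12-gon, circumradius = √(r²−h²) = √(5²−0.4²) = 4.984; the r=9 cylinder at (4, 7) contributes a regular 12-gon of circumradius 9; Taking the first minus the rest: starting from the r=5 sphere, the r=9 cylinder at (4, 7) partially overlaps it — only the 39.90 mm² overlap (of its 243.00 mm²) is removed, clipping the outline — 1 connected region; the cube at (16, 12.5) is absent (z outside [1.5, 4.5]); Merging all regions: only the result so far is present, so the union is just that shape — 1 connected region. The outline is a single polygon with 12 vertices. Extrusion per mm of travel: 0.8 × 0.15 / (π × 0.875²) = 0.049890. Accumulating E over each segment gives final E = 1.3445.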